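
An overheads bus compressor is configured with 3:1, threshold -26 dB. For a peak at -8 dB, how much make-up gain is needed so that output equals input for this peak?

12 dB

Without make-up, output = threshold + overshoot/3 = -26 + 6 = -20 dB.
Gap to target: 12 dB.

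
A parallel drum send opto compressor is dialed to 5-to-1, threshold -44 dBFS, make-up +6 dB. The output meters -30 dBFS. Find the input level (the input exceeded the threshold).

-4 dBFS

Stripping the +6 dB make-up gives -36 dBFS at the gain stage.
The compressed level sits -36 − (-44) = 8 dB over threshold.
Undo the ratio: input overshoot = 8 × 5 = 40 dB, giving input = -4 dBFS.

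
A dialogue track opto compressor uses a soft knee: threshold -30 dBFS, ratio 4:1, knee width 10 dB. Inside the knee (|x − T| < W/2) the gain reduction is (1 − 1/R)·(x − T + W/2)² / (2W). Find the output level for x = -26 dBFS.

x − T + W/2 = -26 − (-30) + 5 = 9.
GR = (1 − 1/4) × 9² / 20 = 0.75 × 81 / 20 = 3.0375 dB.
Output = -26 − 3.0375 = -29.0375 dBFS.

-29.0375 dBFS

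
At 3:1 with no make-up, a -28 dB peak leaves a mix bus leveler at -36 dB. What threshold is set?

Let T be the threshold. Output overshoot = (input overshoot)/R, so -36 − T = (-28 − T)/3.
3·(-36 − T) = -28 − T → 2·T = -108 − (-28) = -80.
T = -80/2 = -40 dB.

-40 dB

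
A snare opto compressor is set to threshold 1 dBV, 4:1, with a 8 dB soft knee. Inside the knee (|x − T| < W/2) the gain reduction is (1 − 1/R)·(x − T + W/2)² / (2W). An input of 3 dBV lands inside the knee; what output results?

x − T + W/2 = 3 − 1 + 4 = 6.
GR = (1 − 1/4) × 6² / 16 = 0.75 × 36 / 16 = 1.6875 dB.
Output = 3 − 1.6875 = 1.3125 dBV.

1.3125 dBV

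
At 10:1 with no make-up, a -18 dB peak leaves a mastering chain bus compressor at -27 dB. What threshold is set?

-28 dB

Let T be the threshold. Output overshoot = (input overshoot)/R, so -27 − T = (-18 − T)/10.
10·(-27 − T) = -18 − T → 9·T = -270 − (-18) = -252.
T = -252/9 = -28 dB.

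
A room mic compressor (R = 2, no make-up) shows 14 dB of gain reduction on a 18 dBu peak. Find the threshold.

Let T be the threshold. Output overshoot = (input overshoot)/R, so 4 − T = (18 − T)/2.
2·(4 − T) = 18 − T → 1·T = 8 − 18 = -10.
T = -10/1 = -10 dBu.

-10 dBu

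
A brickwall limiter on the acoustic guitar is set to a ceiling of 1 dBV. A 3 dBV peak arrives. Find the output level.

1 dBV

At ∞:1, everything above 1 dBV is held at the ceiling.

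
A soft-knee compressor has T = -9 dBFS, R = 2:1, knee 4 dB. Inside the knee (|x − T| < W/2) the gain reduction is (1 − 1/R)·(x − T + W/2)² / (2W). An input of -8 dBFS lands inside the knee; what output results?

-8.5625 dBFS

x − T + W/2 = -8 − (-9) + 2 = 3.
GR = (1 − 1/2) × 3² / 8 = 0.5 × 9 / 8 = 0.5625 dB.
Output = -8 − 0.5625 = -8.5625 dBFS.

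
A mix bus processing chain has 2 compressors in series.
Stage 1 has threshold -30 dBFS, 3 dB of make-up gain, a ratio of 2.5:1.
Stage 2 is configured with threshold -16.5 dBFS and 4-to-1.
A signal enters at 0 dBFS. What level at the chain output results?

-16.125 dBFS

Stage 1: overshoot 30 dB → 30/2.5 = 12 dB → -18 dBFS; +3 dB make-up → -15 dBFS.
Stage 2: overshoot 1.5 dB → 1.5/4 = 0.375 dB → -16.125 dBFS.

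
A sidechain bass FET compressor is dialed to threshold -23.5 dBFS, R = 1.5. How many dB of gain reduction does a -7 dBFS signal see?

-7 dBFS exceeds the threshold by 16.5 dB.
A 1.5:1 ratio leaves 11 dB of that excess.
Gain reduction = 16.5 − 11 = 5.5 dB.

5.5 dB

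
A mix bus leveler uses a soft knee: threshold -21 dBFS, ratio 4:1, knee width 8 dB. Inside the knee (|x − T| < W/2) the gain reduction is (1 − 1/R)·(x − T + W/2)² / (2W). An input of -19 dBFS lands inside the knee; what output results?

x − T + W/2 = -19 − (-21) + 4 = 6.
GR = (1 − 1/4) × 6² / 16 = 0.75 × 36 / 16 = 1.6875 dB.
Output = -19 − 1.6875 = -20.6875 dBFS.

-20.6875 dBFS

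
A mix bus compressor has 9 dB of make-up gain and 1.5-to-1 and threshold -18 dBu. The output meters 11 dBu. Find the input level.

12 dBu

Remove make-up: 11 − 9 = 2 dBu.
That's 20 dB above the -18 dBu threshold.
Before 1.5:1 compression the overshoot was 20 × 1.5 = 30 dB, so input = -18 + 30 = 12 dBu.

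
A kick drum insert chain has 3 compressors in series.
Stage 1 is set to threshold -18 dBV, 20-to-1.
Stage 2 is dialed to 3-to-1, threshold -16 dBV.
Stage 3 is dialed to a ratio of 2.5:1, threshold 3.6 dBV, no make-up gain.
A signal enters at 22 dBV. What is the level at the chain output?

Stage 1: 22 dBV is 40 dB over -18 dBV; at 20:1 that becomes 2 dB over, giving -16 dBV.
Stage 2: -16 dBV is at or below the -16 dBV threshold — no compression; output -16 dBV.
Stage 3: below threshold (-16 ≤ 3.6); passes unchanged; output -16 dBV.

-16 dBV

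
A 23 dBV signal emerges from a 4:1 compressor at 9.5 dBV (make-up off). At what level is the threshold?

5 dBV

Input is 18 dB above T (since output overshoot × R = input overshoot: (9.5 − T)·4 = 23 − T gives T = 5 dBV).
Check: 5 + (23 − 5)/4 = 5 + 4.5 = 9.5 dBV. ✓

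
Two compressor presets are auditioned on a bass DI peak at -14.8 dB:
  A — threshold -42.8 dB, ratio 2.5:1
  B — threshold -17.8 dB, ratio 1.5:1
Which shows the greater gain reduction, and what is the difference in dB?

A: GR = 28 − 28/2.5 = 16.8 dB.
B: GR = 3 − 3/1.5 = 1 dB.
A reduces 15.8 dB more.

A, by 15.8 dB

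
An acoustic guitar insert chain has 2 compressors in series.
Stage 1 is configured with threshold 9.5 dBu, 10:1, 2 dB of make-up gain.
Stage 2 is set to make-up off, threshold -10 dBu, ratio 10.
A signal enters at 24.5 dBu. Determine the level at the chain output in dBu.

Stage 1: 24.5 dBu is 15 dB over 9.5 dBu; at 10:1 that becomes 1.5 dB over, giving 11 dBu; +2 dB make-up → 13 dBu.
Stage 2: 23 dB above -10 dBu, reduced 10:1 to 2.3 dB above → -7.7 dBu.

-7.7 dBu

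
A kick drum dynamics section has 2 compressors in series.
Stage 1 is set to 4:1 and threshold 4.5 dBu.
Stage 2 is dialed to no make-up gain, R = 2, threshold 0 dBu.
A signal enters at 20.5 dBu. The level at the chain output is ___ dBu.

4.25 dBu

Stage 1: overshoot 16 dB → 16/4 = 4 dB → 8.5 dBu.
Stage 2: overshoot 8.5 dB → 8.5/2 = 4.25 dB → 4.25 dBu.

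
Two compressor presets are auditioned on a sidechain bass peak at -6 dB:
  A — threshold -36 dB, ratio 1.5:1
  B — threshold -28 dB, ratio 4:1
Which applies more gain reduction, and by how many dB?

A: GR = 30 − 30/1.5 = 10 dB.
B: GR = 22 − 22/4 = 16.5 dB.
B applies 6.5 dB more gain reduction.

B, by 6.5 dB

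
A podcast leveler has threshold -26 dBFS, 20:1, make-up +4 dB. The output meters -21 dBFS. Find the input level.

Before make-up, the level was -21 − 4 = -25 dBFS.
Post-compression overshoot = -25 − (-26) = 1 dB.
Input overshoot = R × output overshoot = 20 dB → input = -26 + 20 = -6 dBFS.

-6 dBFS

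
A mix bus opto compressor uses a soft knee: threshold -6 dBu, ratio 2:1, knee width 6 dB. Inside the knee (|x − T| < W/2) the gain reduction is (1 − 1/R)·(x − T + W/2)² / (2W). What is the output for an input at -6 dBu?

-6.375 dBu

x − T + W/2 = -6 − (-6) + 3 = 3.
GR = (1 − 1/2) × 3² / 12 = 0.5 × 9 / 12 = 0.375 dB.
Output = -6 − 0.375 = -6.375 dBu.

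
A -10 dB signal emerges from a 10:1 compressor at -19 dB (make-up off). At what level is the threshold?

-20 dB

Input is 10 dB above T (since output overshoot × R = input overshoot: (-19 − T)·10 = -10 − T gives T = -20 dB).
Check: -20 + (-10 − (-20))/10 = -20 + 1 = -19 dB. ✓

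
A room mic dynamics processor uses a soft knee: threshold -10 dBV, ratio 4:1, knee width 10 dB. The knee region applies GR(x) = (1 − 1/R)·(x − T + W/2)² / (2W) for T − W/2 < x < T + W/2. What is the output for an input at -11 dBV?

-11.6 dBV

x − T + W/2 = -11 − (-10) + 5 = 4.
GR = (1 − 1/4) × 4² / 20 = 0.75 × 16 / 20 = 0.6 dB.
Output = -11 − 0.6 = -11.6 dBV.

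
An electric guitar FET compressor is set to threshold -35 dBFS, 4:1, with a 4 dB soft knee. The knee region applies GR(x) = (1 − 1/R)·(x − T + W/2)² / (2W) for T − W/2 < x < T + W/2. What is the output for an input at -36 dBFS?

-36.09375 dBFS

x − T + W/2 = -36 − (-35) + 2 = 1.
GR = (1 − 1/4) × 1² / 8 = 0.75 × 1 / 8 = 0.09375 dB.
Output = -36 − 0.09375 = -36.09375 dBFS.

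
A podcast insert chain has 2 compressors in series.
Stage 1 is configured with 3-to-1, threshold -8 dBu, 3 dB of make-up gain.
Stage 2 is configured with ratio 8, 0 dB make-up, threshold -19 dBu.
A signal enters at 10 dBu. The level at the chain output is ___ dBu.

-16.5 dBu

Stage 1: 18 dB above -8 dBu, reduced 3:1 to 6 dB above → -2 dBu; +3 dB make-up → 1 dBu.
Stage 2: overshoot 20 dB → 20/8 = 2.5 dB → -16.5 dBu.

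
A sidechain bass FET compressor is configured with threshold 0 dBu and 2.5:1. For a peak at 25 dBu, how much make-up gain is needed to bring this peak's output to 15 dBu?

5 dB

Overshoot 25 dB → 25/2.5 = 10 dB after compression, so the compressed level is 0 + 10 = 10 dBu.
Make-up = target − compressed = 15 − 10 = 5 dB.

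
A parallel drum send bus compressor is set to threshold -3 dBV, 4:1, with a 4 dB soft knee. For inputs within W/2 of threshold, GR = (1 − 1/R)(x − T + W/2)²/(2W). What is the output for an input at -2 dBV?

x − T + W/2 = -2 − (-3) + 2 = 3.
GR = (1 − 1/4) × 3² / 8 = 0.75 × 9 / 8 = 0.84375 dB.
Output = -2 − 0.84375 = -2.84375 dBV.

-2.84375 dBV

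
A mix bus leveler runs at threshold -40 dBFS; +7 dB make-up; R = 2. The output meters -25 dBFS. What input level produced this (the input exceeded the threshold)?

-24 dBFS

Before make-up, the level was -25 − 7 = -32 dBFS.
The compressed level sits -32 − (-40) = 8 dB over threshold.
Undo the ratio: input overshoot = 8 × 2 = 16 dB, giving input = -24 dBFS.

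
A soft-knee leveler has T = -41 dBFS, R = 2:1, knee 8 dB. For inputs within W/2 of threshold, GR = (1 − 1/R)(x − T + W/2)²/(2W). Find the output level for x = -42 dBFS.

-42.28125 dBFS

x − T + W/2 = -42 − (-41) + 4 = 3.
GR = (1 − 1/2) × 3² / 16 = 0.5 × 9 / 16 = 0.28125 dB.
Output = -42 − 0.28125 = -42.28125 dBFS.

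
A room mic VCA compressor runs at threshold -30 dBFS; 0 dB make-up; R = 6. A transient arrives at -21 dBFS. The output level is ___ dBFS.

-21 dBFS sits 9 dB over threshold.
6:1 compression reduces that to 9/6 = 1.5 dB over.
That puts the output at -28.5 dBFS.

-28.5 dBFS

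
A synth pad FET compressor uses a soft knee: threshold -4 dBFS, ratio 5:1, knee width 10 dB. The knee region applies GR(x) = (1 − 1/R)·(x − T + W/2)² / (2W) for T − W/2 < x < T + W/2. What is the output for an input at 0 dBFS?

-3.24 dBFS

x − T + W/2 = 0 − (-4) + 5 = 9.
GR = (1 − 1/5) × 9² / 20 = 0.8 × 81 / 20 = 3.24 dB.
Output = 0 − 3.24 = -3.24 dBFS.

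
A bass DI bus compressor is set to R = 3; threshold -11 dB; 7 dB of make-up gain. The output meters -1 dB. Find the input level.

-2 dB

Remove make-up: -1 − 7 = -8 dB.
The compressed level sits -8 − (-11) = 3 dB over threshold.
Undo the ratio: input overshoot = 3 × 3 = 9 dB, giving input = -2 dB.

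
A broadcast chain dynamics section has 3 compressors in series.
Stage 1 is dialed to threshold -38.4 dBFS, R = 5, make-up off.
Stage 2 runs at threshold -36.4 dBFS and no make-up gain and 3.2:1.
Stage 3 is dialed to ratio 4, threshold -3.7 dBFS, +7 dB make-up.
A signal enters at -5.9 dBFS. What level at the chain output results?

Stage 1: -5.9 dBFS is 32.5 dB over -38.4 dBFS; at 5:1 that becomes 6.5 dB over, giving -31.9 dBFS.
Stage 2: overshoot 4.5 dB → 4.5/3.2 = 1.40625 dB → -34.99375 dBFS.
Stage 3: -34.99375 dBFS ≤ -3.7 dBFS, so stage 3 doesn't engage; make-up brings it to -27.99375 dBFS.

-27.99375 dBFS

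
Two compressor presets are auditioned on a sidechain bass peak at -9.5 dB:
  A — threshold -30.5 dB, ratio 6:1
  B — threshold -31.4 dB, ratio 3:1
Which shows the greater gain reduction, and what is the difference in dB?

A, by 2.9 dB

A: 21 dB over, compressed to 3.5 dB over, so 17.5 dB of GR.
B: 21.9 dB over, compressed to 7.3 dB over, so 14.6 dB of GR.
A applies 2.9 dB more gain reduction.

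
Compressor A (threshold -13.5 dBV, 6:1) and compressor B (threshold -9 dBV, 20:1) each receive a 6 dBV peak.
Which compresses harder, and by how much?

A: GR = 19.5 − 19.5/6 = 16.25 dB.
B: GR = 15 − 15/20 = 14.25 dB.
Difference: 2 dB in favour of A.

A, by 2 dB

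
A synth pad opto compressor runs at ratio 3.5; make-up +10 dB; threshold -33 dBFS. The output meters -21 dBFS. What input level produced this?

-26 dBFS

Remove make-up: -21 − 10 = -31 dBFS.
Post-compression overshoot = -31 − (-33) = 2 dB.
Before 3.5:1 compression the overshoot was 2 × 3.5 = 7 dB, so input = -33 + 7 = -26 dBFS.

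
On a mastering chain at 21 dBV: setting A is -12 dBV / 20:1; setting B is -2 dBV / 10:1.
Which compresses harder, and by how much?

A: 33 dB over, compressed to 1.65 dB over, so 31.35 dB of GR.
B: 23 dB over, compressed to 2.3 dB over, so 20.7 dB of GR.
A applies 10.65 dB more gain reduction.

A, by 10.65 dB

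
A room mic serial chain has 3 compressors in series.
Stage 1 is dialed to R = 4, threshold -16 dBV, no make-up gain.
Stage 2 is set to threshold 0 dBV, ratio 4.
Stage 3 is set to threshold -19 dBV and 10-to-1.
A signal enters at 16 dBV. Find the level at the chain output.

Stage 1: 16 dBV is 32 dB over -16 dBV; at 4:1 that becomes 8 dB over, giving -8 dBV.
Stage 2: below threshold (-8 ≤ 0); passes unchanged; output -8 dBV.
Stage 3: 11 dB above -19 dBV, reduced 10:1 to 1.1 dB above → -17.9 dBV.

-17.9 dBV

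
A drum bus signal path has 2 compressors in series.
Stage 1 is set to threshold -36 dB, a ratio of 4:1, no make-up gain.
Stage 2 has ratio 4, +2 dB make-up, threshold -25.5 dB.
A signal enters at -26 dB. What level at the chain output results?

-31.5 dB

Stage 1: -26 dB is 10 dB over -36 dB; at 4:1 that becomes 2.5 dB over, giving -33.5 dB.
Stage 2: below threshold (-33.5 ≤ -25.5); passes unchanged; make-up brings it to -31.5 dB.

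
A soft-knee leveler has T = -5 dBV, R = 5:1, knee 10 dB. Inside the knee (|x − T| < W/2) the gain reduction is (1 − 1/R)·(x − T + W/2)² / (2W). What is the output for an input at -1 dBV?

x − T + W/2 = -1 − (-5) + 5 = 9.
GR = (1 − 1/5) × 9² / 20 = 0.8 × 81 / 20 = 3.24 dB.
Output = -1 − 3.24 = -4.24 dBV.

-4.24 dBV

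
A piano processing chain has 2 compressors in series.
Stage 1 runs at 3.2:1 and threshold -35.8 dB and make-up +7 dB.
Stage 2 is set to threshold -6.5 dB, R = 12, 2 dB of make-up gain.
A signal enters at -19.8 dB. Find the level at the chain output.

-21.8 dB

Stage 1: 16 dB above -35.8 dB, reduced 3.2:1 to 5 dB above → -30.8 dB; +7 dB make-up → -23.8 dB.
Stage 2: -23.8 dB is at or below the -6.5 dB threshold — no compression; make-up brings it to -21.8 dB.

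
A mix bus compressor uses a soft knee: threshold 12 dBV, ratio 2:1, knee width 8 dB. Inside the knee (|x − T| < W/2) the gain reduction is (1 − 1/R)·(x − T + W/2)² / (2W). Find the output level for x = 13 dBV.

12.21875 dBV

x − T + W/2 = 13 − 12 + 4 = 5.
GR = (1 − 1/2) × 5² / 16 = 0.5 × 25 / 16 = 0.78125 dB.
Output = 13 − 0.78125 = 12.21875 dBV.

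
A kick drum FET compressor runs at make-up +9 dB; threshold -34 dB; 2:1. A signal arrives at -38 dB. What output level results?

-29 dB

-38 dB is 4 dB below the -34 dB threshold, so no gain reduction is applied.
Make-up gain adds 9 dB: -38 + 9 = -29 dB.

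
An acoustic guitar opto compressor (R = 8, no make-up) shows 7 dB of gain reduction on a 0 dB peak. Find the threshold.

-8 dB

Gain reduction = 0 − (-7) = 7 dB; output overshoot = GR / (R − 1) = 7 / 7 = 1 dB.
Threshold = output − output overshoot = -7 − 1 = -8 dB.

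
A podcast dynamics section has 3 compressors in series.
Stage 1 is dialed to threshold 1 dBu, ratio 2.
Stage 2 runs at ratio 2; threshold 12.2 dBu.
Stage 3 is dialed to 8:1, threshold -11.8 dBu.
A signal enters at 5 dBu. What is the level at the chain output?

-9.95 dBu

Stage 1: overshoot 4 dB → 4/2 = 2 dB → 3 dBu.
Stage 2: 3 dBu is at or below the 12.2 dBu threshold — no compression; output 3 dBu.
Stage 3: 3 dBu is 14.8 dB over -11.8 dBu; at 8:1 that becomes 1.85 dB over, giving -9.95 dBu.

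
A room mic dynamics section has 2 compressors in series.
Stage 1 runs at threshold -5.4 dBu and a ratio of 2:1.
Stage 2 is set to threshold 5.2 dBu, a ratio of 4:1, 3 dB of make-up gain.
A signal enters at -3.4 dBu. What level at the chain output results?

Stage 1: overshoot 2 dB → 2/2 = 1 dB → -4.4 dBu.
Stage 2: -4.4 dBu ≤ 5.2 dBu, so stage 2 doesn't engage; make-up brings it to -1.4 dBu.

-1.4 dBu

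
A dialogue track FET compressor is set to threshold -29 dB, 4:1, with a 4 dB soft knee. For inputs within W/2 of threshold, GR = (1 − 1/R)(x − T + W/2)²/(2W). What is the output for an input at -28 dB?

-28.84375 dB

x − T + W/2 = -28 − (-29) + 2 = 3.
GR = (1 − 1/4) × 3² / 8 = 0.75 × 9 / 8 = 0.84375 dB.
Output = -28 − 0.84375 = -28.84375 dB.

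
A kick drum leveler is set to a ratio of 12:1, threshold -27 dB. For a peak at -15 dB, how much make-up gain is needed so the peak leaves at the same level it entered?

Overshoot 12 dB → 12/12 = 1 dB after compression, so the compressed level is -27 + 1 = -26 dB.
Make-up = target − compressed = -15 − (-26) = 11 dB.

11 dB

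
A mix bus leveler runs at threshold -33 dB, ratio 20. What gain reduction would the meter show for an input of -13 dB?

19 dB

The signal is 20 dB above threshold.
At 20:1, output sits 20/20 = 1 dB above threshold.
Gain reduction = 20 − 1 = 19 dB.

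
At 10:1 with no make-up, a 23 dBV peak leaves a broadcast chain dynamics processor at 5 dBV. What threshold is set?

3 dBV

Let T be the threshold. Output overshoot = (input overshoot)/R, so 5 − T = (23 − T)/10.
10·(5 − T) = 23 − T → 9·T = 50 − 23 = 27.
T = 27/9 = 3 dBV.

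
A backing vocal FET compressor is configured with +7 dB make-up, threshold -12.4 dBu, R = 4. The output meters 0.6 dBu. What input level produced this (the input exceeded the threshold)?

11.6 dBu

Stripping the +7 dB make-up gives -6.4 dBu at the gain stage.
The compressed level sits -6.4 − (-12.4) = 6 dB over threshold.
Undo the ratio: input overshoot = 6 × 4 = 24 dB, giving input = 11.6 dBu.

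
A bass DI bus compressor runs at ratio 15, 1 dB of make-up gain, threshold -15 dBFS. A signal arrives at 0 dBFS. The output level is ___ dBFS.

The input is 15 dB above the -15 dBFS threshold.
15:1 compression reduces that to 15/15 = 1 dB over.
Output = -15 + 1 = -14 dBFS; make-up adds 1 dB, giving -13 dBFS.

-13 dBFS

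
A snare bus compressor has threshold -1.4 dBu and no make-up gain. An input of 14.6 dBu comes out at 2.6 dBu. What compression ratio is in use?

Input overshoot = 14.6 − (-1.4) = 16 dB; output overshoot = 2.6 − (-1.4) = 4 dB.
Ratio = 16 / 4 = 4.

4:1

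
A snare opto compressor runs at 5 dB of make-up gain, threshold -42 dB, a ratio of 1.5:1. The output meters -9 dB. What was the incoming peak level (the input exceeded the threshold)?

0 dB

Remove make-up: -9 − 5 = -14 dB.
The compressed level sits -14 − (-42) = 28 dB over threshold.
Before 1.5:1 compression the overshoot was 28 × 1.5 = 42 dB, so input = -42 + 42 = 0 dB.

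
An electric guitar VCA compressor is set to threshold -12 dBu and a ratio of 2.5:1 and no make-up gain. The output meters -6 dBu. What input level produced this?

Post-compression overshoot = -6 − (-12) = 6 dB.
Input overshoot = R × output overshoot = 15 dB → input = -12 + 15 = 3 dBu.

3 dBu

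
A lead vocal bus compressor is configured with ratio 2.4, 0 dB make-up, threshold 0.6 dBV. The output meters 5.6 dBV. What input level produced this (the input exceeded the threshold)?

12.6 dBV

Post-compression overshoot = 5.6 − 0.6 = 5 dB.
Before 2.4:1 compression the overshoot was 5 × 2.4 = 12 dB, so input = 0.6 + 12 = 12.6 dBV.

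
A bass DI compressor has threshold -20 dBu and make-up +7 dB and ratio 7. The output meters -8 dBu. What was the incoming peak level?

Stripping the +7 dB make-up gives -15 dBu at the gain stage.
The compressed level sits -15 − (-20) = 5 dB over threshold.
Input overshoot = R × output overshoot = 35 dB → input = -20 + 35 = 15 dBu.

15 dBu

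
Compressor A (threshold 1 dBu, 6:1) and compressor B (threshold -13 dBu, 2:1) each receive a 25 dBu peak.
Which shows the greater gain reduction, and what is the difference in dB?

A, by 1 dB

A: GR = 24 − 24/6 = 20 dB.
B: GR = 38 − 38/2 = 19 dB.
Difference: 1 dB in favour of A.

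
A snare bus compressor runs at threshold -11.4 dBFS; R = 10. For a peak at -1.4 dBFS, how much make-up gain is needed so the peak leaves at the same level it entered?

Without make-up, output = threshold + overshoot/10 = -11.4 + 1 = -10.4 dBFS.
Gap to target: 9 dB.

9 dB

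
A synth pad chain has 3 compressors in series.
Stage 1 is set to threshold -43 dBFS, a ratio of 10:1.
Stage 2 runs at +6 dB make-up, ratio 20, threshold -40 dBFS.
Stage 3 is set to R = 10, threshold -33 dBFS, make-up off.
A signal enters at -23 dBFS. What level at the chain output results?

-35 dBFS

Stage 1: 20 dB above -43 dBFS, reduced 10:1 to 2 dB above → -41 dBFS.
Stage 2: -41 dBFS is at or below the -40 dBFS threshold — no compression; make-up brings it to -35 dBFS.
Stage 3: below threshold (-35 ≤ -33); passes unchanged; output -35 dBFS.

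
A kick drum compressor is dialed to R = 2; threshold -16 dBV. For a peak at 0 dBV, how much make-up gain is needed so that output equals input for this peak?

8 dB

Without make-up, output = threshold + overshoot/2 = -16 + 8 = -8 dBV.
Gap to target: 8 dB.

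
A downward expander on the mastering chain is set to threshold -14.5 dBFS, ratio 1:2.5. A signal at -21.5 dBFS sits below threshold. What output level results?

-32 dBFS

Below threshold, a 1:2.5 expander applies gain = (2.5−1)×(T − x) of attenuation.
(2.5−1) × 7 = 10.5 dB, so output = -21.5 − 10.5 = -32 dBFS.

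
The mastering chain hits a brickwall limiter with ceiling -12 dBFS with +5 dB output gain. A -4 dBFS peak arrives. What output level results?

-7 dBFS

A brickwall limiter is an ∞:1 compressor: any input above the ceiling is clamped to -12 dBFS.
Output gain then adds 5 dB: -12 + 5 = -7 dBFS.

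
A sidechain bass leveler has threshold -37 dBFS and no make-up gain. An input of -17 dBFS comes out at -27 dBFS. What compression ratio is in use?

2:1

Input overshoot = -17 − (-37) = 20 dB; output overshoot = -27 − (-37) = 10 dB.
Ratio = 20 / 10 = 2.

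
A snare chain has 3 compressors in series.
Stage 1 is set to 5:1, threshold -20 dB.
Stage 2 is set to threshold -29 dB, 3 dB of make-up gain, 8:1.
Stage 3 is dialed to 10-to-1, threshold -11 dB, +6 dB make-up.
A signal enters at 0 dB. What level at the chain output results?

-18.375 dB

Stage 1: overshoot 20 dB → 20/5 = 4 dB → -16 dB.
Stage 2: -16 dB is 13 dB over -29 dB; at 8:1 that becomes 1.625 dB over, giving -27.375 dB; +3 dB make-up → -24.375 dB.
Stage 3: below threshold (-24.375 ≤ -11); passes unchanged; make-up brings it to -18.375 dB.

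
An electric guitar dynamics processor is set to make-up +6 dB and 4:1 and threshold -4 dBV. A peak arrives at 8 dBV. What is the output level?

5 dBV

8 dBV sits 12 dB over threshold.
The 12 dB excess becomes 3 dB after 4:1 reduction.
So the level is -4 + 3 = -1 dBV; make-up adds 6 dB, giving 5 dBV.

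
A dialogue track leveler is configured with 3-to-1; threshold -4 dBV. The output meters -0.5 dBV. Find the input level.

6.5 dBV

Post-compression overshoot = -0.5 − (-4) = 3.5 dB.
Before 3:1 compression the overshoot was 3.5 × 3 = 10.5 dB, so input = -4 + 10.5 = 6.5 dBV.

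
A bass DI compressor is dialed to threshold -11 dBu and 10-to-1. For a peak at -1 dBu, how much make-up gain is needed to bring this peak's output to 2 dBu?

Overshoot 10 dB → 10/10 = 1 dB after compression, so the compressed level is -11 + 1 = -10 dBu.
Make-up = target − compressed = 2 − (-10) = 12 dB.

12 dB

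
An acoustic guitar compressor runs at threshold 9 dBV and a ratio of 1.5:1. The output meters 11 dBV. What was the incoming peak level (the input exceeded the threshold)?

12 dBV

That's 2 dB above the 9 dBV threshold.
Before 1.5:1 compression the overshoot was 2 × 1.5 = 3 dB, so input = 9 + 3 = 12 dBV.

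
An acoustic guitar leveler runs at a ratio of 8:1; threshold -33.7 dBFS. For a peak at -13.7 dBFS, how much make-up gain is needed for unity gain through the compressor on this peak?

Overshoot 20 dB → 20/8 = 2.5 dB after compression, so the compressed level is -33.7 + 2.5 = -31.2 dBFS.
Make-up = target − compressed = -13.7 − (-31.2) = 17.5 dB.

17.5 dB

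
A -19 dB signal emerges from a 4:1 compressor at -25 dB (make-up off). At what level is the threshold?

-27 dB

Gain reduction = -19 − (-25) = 6 dB; output overshoot = GR / (R − 1) = 6 / 3 = 2 dB.
Threshold = output − output overshoot = -25 − 2 = -27 dB.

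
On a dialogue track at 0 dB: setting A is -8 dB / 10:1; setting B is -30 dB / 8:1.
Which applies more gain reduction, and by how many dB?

B, by 19.05 dB

A: 8 dB over, compressed to 0.8 dB over, so 7.2 dB of GR.
B: 30 dB over, compressed to 3.75 dB over, so 26.25 dB of GR.
B reduces 19.05 dB more.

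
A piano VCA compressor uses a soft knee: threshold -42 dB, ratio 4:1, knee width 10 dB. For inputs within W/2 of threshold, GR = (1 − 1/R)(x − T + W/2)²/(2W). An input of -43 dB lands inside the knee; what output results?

-43.6 dB

x − T + W/2 = -43 − (-42) + 5 = 4.
GR = (1 − 1/4) × 4² / 20 = 0.75 × 16 / 20 = 0.6 dB.
Output = -43 − 0.6 = -43.6 dB.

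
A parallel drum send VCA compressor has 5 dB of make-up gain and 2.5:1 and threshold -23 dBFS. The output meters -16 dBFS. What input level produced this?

Before make-up, the level was -16 − 5 = -21 dBFS.
The compressed level sits -21 − (-23) = 2 dB over threshold.
Undo the ratio: input overshoot = 2 × 2.5 = 5 dB, giving input = -18 dBFS.

-18 dBFS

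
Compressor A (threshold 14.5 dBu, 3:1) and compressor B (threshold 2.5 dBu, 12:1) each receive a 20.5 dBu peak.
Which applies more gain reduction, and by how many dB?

A: overshoot 6 dB → output overshoot 2 dB → GR 4 dB.
B: overshoot 18 dB → output overshoot 1.5 dB → GR 16.5 dB.
B applies 12.5 dB more gain reduction.

B, by 12.5 dB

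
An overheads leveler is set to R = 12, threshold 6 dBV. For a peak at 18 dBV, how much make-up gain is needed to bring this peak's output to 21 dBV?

Without make-up, output = threshold + overshoot/12 = 6 + 1 = 7 dBV.
Gap to target: 14 dB.

14 dB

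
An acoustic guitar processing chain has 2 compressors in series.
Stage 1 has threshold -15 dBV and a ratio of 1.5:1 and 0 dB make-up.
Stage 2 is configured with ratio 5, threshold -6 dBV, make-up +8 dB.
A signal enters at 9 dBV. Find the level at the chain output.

3.4 dBV

Stage 1: 24 dB above -15 dBV, reduced 1.5:1 to 16 dB above → 1 dBV.
Stage 2: 7 dB above -6 dBV, reduced 5:1 to 1.4 dB above → -4.6 dBV; +8 dB make-up → 3.4 dBV.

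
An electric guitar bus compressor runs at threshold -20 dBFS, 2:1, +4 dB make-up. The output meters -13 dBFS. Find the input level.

-14 dBFS

Before make-up, the level was -13 − 4 = -17 dBFS.
The compressed level sits -17 − (-20) = 3 dB over threshold.
Input overshoot = R × output overshoot = 6 dB → input = -20 + 6 = -14 dBFS.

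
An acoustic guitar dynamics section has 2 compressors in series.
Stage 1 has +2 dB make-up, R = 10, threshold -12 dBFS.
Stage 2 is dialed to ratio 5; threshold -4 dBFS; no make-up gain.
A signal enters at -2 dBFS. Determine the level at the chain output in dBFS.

-9 dBFS

Stage 1: 10 dB above -12 dBFS, reduced 10:1 to 1 dB above → -11 dBFS; +2 dB make-up → -9 dBFS.
Stage 2: -9 dBFS is at or below the -4 dBFS threshold — no compression; output -9 dBFS.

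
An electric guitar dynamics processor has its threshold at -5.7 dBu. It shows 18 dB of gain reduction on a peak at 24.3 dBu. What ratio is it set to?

Input overshoot = 24.3 − (-5.7) = 30 dB.
Output overshoot = 30 − 18 = 12 dB.
Ratio = input overshoot / output overshoot = 30 / 12 = 2.5.

2.5:1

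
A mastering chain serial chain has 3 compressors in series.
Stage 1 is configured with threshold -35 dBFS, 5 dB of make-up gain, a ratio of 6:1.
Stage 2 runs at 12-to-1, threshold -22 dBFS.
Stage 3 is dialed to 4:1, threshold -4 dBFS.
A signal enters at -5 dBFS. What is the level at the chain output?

Stage 1: -5 dBFS is 30 dB over -35 dBFS; at 6:1 that becomes 5 dB over, giving -30 dBFS; +5 dB make-up → -25 dBFS.
Stage 2: below threshold (-25 ≤ -22); passes unchanged; output -25 dBFS.
Stage 3: -25 dBFS is at or below the -4 dBFS threshold — no compression; output -25 dBFS.

-25 dBFS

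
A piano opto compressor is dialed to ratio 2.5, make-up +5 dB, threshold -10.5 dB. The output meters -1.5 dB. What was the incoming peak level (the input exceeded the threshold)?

Stripping the +5 dB make-up gives -6.5 dB at the gain stage.
That's 4 dB above the -10.5 dB threshold.
Before 2.5:1 compression the overshoot was 4 × 2.5 = 10 dB, so input = -10.5 + 10 = -0.5 dB.

-0.5 dB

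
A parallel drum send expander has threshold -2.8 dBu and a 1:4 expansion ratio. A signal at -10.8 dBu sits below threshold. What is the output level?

Below threshold, a 1:4 expander applies gain = (4−1)×(T − x) of attenuation.
(4−1) × 8 = 24 dB, so output = -10.8 − 24 = -34.8 dBu.

-34.8 dBu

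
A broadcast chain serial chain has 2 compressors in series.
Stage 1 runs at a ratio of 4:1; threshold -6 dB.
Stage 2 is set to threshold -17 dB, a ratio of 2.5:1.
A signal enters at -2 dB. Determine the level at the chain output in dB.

Stage 1: overshoot 4 dB → 4/4 = 1 dB → -5 dB.
Stage 2: 12 dB above -17 dB, reduced 2.5:1 to 4.8 dB above → -12.2 dB.

-12.2 dB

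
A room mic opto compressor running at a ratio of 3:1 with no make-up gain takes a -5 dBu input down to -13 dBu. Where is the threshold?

-17 dBu

Let T be the threshold. Output overshoot = (input overshoot)/R, so -13 − T = (-5 − T)/3.
3·(-13 − T) = -5 − T → 2·T = -39 − (-5) = -34.
T = -34/2 = -17 dBu.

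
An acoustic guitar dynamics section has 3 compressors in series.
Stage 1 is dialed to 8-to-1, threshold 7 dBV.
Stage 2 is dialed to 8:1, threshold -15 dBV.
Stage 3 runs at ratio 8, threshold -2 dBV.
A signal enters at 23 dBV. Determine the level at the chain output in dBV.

Stage 1: 23 dBV is 16 dB over 7 dBV; at 8:1 that becomes 2 dB over, giving 9 dBV.
Stage 2: overshoot 24 dB → 24/8 = 3 dB → -12 dBV.
Stage 3: below threshold (-12 ≤ -2); passes unchanged; output -12 dBV.

-12 dBV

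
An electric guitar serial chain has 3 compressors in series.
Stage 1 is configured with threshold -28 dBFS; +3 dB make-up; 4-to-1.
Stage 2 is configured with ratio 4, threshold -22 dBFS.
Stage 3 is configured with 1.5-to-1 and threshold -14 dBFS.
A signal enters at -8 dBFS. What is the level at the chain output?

-21.5 dBFS

Stage 1: -8 dBFS is 20 dB over -28 dBFS; at 4:1 that becomes 5 dB over, giving -23 dBFS; +3 dB make-up → -20 dBFS.
Stage 2: 2 dB above -22 dBFS, reduced 4:1 to 0.5 dB above → -21.5 dBFS.
Stage 3: -21.5 dBFS ≤ -14 dBFS, so stage 3 doesn't engage; output -21.5 dBFS.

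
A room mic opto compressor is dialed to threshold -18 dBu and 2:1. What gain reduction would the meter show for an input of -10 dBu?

4 dB

-10 dBu exceeds the threshold by 8 dB.
After 2:1 compression the overshoot becomes 8/2 = 4 dB.
Gain reduction = 8 − 4 = 4 dB.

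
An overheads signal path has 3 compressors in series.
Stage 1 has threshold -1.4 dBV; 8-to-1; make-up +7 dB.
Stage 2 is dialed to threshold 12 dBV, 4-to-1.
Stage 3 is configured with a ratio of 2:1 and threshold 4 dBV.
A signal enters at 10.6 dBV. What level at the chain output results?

Stage 1: 10.6 dBV is 12 dB over -1.4 dBV; at 8:1 that becomes 1.5 dB over, giving 0.1 dBV; +7 dB make-up → 7.1 dBV.
Stage 2: 7.1 dBV ≤ 12 dBV, so stage 2 doesn't engage; output 7.1 dBV.
Stage 3: 3.1 dB above 4 dBV, reduced 2:1 to 1.55 dB above → 5.55 dBV.

5.55 dBV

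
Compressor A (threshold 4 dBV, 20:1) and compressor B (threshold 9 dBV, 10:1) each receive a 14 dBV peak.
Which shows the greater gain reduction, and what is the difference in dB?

A, by 5 dB

A: 10 dB over, compressed to 0.5 dB over, so 9.5 dB of GR.
B: 5 dB over, compressed to 0.5 dB over, so 4.5 dB of GR.
A applies 5 dB more gain reduction.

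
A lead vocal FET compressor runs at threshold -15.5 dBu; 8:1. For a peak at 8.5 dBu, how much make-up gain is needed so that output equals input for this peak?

21 dB

The peak compresses to -15.5 + 24/8 = -12.5 dBu.
To reach 8.5 dBu requires 8.5 − (-12.5) = 21 dB of make-up.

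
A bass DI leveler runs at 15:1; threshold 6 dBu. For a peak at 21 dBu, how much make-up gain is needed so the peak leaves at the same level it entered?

14 dB

The peak compresses to 6 + 15/15 = 7 dBu.
To reach 21 dBu requires 21 − 7 = 14 dB of make-up.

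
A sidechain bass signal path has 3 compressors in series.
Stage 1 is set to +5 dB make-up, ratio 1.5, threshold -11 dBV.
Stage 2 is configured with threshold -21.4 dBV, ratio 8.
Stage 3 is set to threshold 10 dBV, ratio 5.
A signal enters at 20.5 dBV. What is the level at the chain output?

-16.85 dBV

Stage 1: overshoot 31.5 dB → 31.5/1.5 = 21 dB → 10 dBV; +5 dB make-up → 15 dBV.
Stage 2: 15 dBV is 36.4 dB over -21.4 dBV; at 8:1 that becomes 4.55 dB over, giving -16.85 dBV.
Stage 3: -16.85 dBV ≤ 10 dBV, so stage 3 doesn't engage; output -16.85 dBV.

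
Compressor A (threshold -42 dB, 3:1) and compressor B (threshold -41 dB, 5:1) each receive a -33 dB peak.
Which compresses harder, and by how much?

B, by 0.4 dB

A: 9 dB over, compressed to 3 dB over, so 6 dB of GR.
B: 8 dB over, compressed to 1.6 dB over, so 6.4 dB of GR.
B reduces 0.4 dB more.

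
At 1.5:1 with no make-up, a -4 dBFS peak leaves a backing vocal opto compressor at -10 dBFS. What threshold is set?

-22 dBFS

Let T be the threshold. Output overshoot = (input overshoot)/R, so -10 − T = (-4 − T)/1.5.
1.5·(-10 − T) = -4 − T → 0.5·T = -15 − (-4) = -11.
T = -11/0.5 = -22 dBFS.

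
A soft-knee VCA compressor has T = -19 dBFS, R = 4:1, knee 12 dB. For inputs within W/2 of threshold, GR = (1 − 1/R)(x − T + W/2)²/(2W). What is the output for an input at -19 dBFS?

x − T + W/2 = -19 − (-19) + 6 = 6.
GR = (1 − 1/4) × 6² / 24 = 0.75 × 36 / 24 = 1.125 dB.
Output = -19 − 1.125 = -20.125 dBFS.

-20.125 dBFS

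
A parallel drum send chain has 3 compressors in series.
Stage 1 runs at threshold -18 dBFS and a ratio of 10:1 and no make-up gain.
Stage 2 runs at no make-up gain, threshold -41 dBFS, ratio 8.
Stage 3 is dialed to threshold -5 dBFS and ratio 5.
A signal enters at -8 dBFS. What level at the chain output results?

Stage 1: -8 dBFS is 10 dB over -18 dBFS; at 10:1 that becomes 1 dB over, giving -17 dBFS.
Stage 2: overshoot 24 dB → 24/8 = 3 dB → -38 dBFS.
Stage 3: -38 dBFS ≤ -5 dBFS, so stage 3 doesn't engage; output -38 dBFS.

-38 dBFS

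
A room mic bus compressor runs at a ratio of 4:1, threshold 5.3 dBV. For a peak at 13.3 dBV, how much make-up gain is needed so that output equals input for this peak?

6 dB

Without make-up, output = threshold + overshoot/4 = 5.3 + 2 = 7.3 dBV.
Gap to target: 6 dB.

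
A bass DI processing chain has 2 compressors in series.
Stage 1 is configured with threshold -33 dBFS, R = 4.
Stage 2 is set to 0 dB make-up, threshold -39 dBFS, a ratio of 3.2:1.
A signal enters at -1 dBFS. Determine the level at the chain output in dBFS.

Stage 1: -1 dBFS is 32 dB over -33 dBFS; at 4:1 that becomes 8 dB over, giving -25 dBFS.
Stage 2: 14 dB above -39 dBFS, reduced 3.2:1 to 4.375 dB above → -34.625 dBFS.

-34.625 dBFS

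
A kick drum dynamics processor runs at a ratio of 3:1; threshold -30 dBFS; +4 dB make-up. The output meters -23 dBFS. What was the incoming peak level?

Before make-up, the level was -23 − 4 = -27 dBFS.
Post-compression overshoot = -27 − (-30) = 3 dB.
Input overshoot = R × output overshoot = 9 dB → input = -30 + 9 = -21 dBFS.

-21 dBFS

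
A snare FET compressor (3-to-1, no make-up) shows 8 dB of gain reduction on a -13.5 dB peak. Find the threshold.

Input is 12 dB above T (since output overshoot × R = input overshoot: (-21.5 − T)·3 = -13.5 − T gives T = -25.5 dB).
Check: -25.5 + (-13.5 − (-25.5))/3 = -25.5 + 4 = -21.5 dB. ✓

-25.5 dB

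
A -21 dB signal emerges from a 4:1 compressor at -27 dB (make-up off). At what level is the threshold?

Let T be the threshold. Output overshoot = (input overshoot)/R, so -27 − T = (-21 − T)/4.
4·(-27 − T) = -21 − T → 3·T = -108 − (-21) = -87.
T = -87/3 = -29 dB.

-29 dB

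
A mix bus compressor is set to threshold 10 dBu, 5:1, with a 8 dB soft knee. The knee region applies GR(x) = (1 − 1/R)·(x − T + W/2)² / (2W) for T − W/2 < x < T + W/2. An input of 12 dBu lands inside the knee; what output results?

10.2 dBu

x − T + W/2 = 12 − 10 + 4 = 6.
GR = (1 − 1/5) × 6² / 16 = 0.8 × 36 / 16 = 1.8 dB.
Output = 12 − 1.8 = 10.2 dBu.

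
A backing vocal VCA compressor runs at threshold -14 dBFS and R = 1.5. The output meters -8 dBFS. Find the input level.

-5 dBFS

Post-compression overshoot = -8 − (-14) = 6 dB.
Before 1.5:1 compression the overshoot was 6 × 1.5 = 9 dB, so input = -14 + 9 = -5 dBFS.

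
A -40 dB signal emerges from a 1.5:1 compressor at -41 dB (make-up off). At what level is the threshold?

-43 dB

Gain reduction = -40 − (-41) = 1 dB; output overshoot = GR / (R − 1) = 1 / 0.5 = 2 dB.
Threshold = output − output overshoot = -41 − 2 = -43 dB.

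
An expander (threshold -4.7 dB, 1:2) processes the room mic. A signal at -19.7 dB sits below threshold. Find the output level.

-34.7 dB

Undershoot = (-4.7) − (-19.7) = 15 dB.
At 1:2, that expands to 30 dB under threshold.
Output = -4.7 − 30 = -34.7 dB.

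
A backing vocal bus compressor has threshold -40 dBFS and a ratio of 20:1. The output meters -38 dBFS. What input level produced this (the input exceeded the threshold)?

0 dBFS

The compressed level sits -38 − (-40) = 2 dB over threshold.
Undo the ratio: input overshoot = 2 × 20 = 40 dB, giving input = 0 dBFS.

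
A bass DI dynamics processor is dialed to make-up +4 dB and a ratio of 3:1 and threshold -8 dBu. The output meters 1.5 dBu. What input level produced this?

8.5 dBu

Remove make-up: 1.5 − 4 = -2.5 dBu.
The compressed level sits -2.5 − (-8) = 5.5 dB over threshold.
Before 3:1 compression the overshoot was 5.5 × 3 = 16.5 dB, so input = -8 + 16.5 = 8.5 dBu.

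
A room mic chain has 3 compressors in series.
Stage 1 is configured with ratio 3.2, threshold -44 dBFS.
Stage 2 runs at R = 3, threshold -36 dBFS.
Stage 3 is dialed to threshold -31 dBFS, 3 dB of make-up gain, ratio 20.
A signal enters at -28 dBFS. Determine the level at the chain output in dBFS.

Stage 1: -28 dBFS is 16 dB over -44 dBFS; at 3.2:1 that becomes 5 dB over, giving -39 dBFS.
Stage 2: -39 dBFS ≤ -36 dBFS, so stage 2 doesn't engage; output -39 dBFS.
Stage 3: -39 dBFS is at or below the -31 dBFS threshold — no compression; make-up brings it to -36 dBFS.

-36 dBFS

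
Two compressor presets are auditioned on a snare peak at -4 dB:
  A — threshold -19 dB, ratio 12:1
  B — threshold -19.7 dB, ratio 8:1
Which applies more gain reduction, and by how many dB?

A, by 0.0125 dB

A: 15 dB over, compressed to 1.25 dB over, so 13.75 dB of GR.
B: 15.7 dB over, compressed to 1.9625 dB over, so 13.7375 dB of GR.
A reduces 0.0125 dB more.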